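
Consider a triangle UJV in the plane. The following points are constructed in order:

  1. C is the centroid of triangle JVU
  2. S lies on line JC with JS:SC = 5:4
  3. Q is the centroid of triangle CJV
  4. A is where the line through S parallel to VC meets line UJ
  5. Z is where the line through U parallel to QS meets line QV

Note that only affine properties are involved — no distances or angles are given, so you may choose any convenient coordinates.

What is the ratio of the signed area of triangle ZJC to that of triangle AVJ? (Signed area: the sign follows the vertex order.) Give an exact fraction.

[ZJC]:[AVJ] = 66/5

Assign U = (0, 0), J = (1, 0), V = (0, 1) — the answer is frame-independent, so this choice is without loss of generality.
1. C is the centroid of triangle JVU ⇒ C = (1/3, 1/3)
2. S lies on line JC with JS:SC = 5:4 ⇒ S = (17/27, 5/27)
3. Q is the centroid of triangle CJV ⇒ Q = (4/9, 4/9)
4. A is where the line through S parallel to VC meets line UJ ⇒ A = (13/18, 0)
5. Z is where the line through U parallel to QS meets line QV ⇒ Z = (-20/3, 28/3)
2·[ZJC] = -11/3, 2·[AVJ] = -5/18
[ZJC]:[AVJ] = -11/3:-5/18 = 66/5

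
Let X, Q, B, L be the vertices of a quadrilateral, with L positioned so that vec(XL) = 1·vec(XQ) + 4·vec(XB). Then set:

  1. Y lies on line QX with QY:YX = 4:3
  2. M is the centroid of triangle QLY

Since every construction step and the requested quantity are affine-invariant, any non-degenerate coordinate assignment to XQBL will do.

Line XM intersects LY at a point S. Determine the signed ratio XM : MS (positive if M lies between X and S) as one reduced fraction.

Assign X = (0, 0), Q = (1, 0), B = (0, 1), L = (1, 4) — the answer is frame-independent, so this choice is without loss of generality.
1. Y lies on line QX with QY:YX = 4:3 ⇒ Y = (3/7, 0)
2. M is the centroid of triangle QLY ⇒ M = (17/21, 4/3)
line XM meets LY at S = (51/91, 12/13)
M = X + t·(S−X) with t = 13/9, so XM:MS = 13/9:-4/9

XM:MS = -13/4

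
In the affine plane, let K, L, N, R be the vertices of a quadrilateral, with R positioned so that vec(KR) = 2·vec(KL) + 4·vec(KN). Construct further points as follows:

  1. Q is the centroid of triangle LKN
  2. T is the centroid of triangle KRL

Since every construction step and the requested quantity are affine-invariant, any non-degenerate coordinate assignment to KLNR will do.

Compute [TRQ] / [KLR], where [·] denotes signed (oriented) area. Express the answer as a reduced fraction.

[TRQ]:[KLR] = 7/36

Work in coordinates with K = (0, 0), L = (1, 0), N = (0, 1), R = (2, 4).
1. Q is the centroid of triangle LKN ⇒ Q = (1/3, 1/3)
2. T is the centroid of triangle KRL ⇒ T = (1, 4/3)
2·[TRQ] = 7/9, 2·[KLR] = 4
[TRQ]:[KLR] = 7/9:4 = 7/36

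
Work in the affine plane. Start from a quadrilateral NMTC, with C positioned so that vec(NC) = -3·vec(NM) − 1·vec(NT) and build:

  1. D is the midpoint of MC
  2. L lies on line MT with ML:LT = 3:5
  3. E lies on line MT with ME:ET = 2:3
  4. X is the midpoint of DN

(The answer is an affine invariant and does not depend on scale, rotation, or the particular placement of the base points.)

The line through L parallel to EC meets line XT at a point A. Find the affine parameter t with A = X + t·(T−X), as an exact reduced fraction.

t = 27/152

Choose coordinates N = (0, 0), M = (1, 0), T = (0, 1), C = (-3, -1).
1. D is the midpoint of MC ⇒ D = (-1, -1/2)
2. L lies on line MT with ML:LT = 3:5 ⇒ L = (5/8, 3/8)
3. E lies on line MT with ME:ET = 2:3 ⇒ E = (3/5, 2/5)
4. X is the midpoint of DN ⇒ X = (-1/2, -1/4)
through L parallel to EC: direction (-18/5, -7/5); meets XT at A = (-125/304, -17/608)
A = X + t·(T−X) with t = 27/152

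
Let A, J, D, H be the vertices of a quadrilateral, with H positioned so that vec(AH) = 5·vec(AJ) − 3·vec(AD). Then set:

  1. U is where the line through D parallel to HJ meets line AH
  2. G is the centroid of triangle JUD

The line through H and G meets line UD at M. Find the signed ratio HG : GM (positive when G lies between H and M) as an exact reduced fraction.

Assign A = (0, 0), J = (1, 0), D = (0, 1), H = (5, -3) — the answer is frame-independent, so this choice is without loss of generality.
1. U is where the line through D parallel to HJ meets line AH ⇒ U = (20/3, -4)
2. G is the centroid of triangle JUD ⇒ G = (23/9, -1)
line HG meets UD at M = (4/3, 0)
G = H + t·(M−H) with t = 2/3, so HG:GM = 2/3:1/3

HG:GM = 2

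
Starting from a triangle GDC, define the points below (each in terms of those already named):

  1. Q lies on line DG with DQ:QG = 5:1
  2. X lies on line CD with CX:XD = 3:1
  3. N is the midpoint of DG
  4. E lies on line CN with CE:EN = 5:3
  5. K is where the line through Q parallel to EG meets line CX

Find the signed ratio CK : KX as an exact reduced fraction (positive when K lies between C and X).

CK:KX = 8/3

Work in coordinates with G = (0, 0), D = (1, 0), C = (0, 1).
1. Q lies on line DG with DQ:QG = 5:1 ⇒ Q = (1/6, 0)
2. X lies on line CD with CX:XD = 3:1 ⇒ X = (3/4, 1/4)
3. N is the midpoint of DG ⇒ N = (1/2, 0)
4. E lies on line CN with CE:EN = 5:3 ⇒ E = (5/16, 3/8)
5. K is where the line through Q parallel to EG meets line CX ⇒ K = (6/11, 5/11)
K = C + t·(X−C) with t = 8/11, so CK:KX = t:(1−t) = 8/11:3/11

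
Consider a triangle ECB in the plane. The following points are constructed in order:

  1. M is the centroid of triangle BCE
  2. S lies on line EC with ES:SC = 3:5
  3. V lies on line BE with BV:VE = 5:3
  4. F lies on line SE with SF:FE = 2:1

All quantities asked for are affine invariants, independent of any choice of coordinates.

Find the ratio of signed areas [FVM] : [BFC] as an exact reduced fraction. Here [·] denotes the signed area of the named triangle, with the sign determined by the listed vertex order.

[FVM]:[BFC] = -23/168

Set E = (0, 0), C = (1, 0), B = (0, 1); any affine frame gives the same invariant.
1. M is the centroid of triangle BCE ⇒ M = (1/3, 1/3)
2. S lies on line EC with ES:SC = 3:5 ⇒ S = (3/8, 0)
3. V lies on line BE with BV:VE = 5:3 ⇒ V = (0, 3/8)
4. F lies on line SE with SF:FE = 2:1 ⇒ F = (1/8, 0)
2·[FVM] = -23/192, 2·[BFC] = 7/8
[FVM]:[BFC] = -23/192:7/8 = -23/168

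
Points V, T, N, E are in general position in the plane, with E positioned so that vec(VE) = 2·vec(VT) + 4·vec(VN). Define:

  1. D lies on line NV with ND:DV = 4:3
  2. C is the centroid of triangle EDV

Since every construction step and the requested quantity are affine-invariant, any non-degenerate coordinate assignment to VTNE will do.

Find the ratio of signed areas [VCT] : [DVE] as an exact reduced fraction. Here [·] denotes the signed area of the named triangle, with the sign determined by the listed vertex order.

[VCT]:[DVE] = -31/18

Choose coordinates V = (0, 0), T = (1, 0), N = (0, 1), E = (2, 4).
1. D lies on line NV with ND:DV = 4:3 ⇒ D = (0, 3/7)
2. C is the centroid of triangle EDV ⇒ C = (2/3, 31/21)
2·[VCT] = -31/21, 2·[DVE] = 6/7
[VCT]:[DVE] = -31/21:6/7 = -31/18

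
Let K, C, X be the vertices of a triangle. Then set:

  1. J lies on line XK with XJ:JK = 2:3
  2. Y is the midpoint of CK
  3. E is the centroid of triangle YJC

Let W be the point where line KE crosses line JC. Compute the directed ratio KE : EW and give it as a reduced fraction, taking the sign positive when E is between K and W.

KE:EW = 5

Choose coordinates K = (0, 0), C = (1, 0), X = (0, 1).
1. J lies on line XK with XJ:JK = 2:3 ⇒ J = (0, 3/5)
2. Y is the midpoint of CK ⇒ Y = (1/2, 0)
3. E is the centroid of triangle YJC ⇒ E = (1/2, 1/5)
line KE meets JC at W = (3/5, 6/25)
E = K + t·(W−K) with t = 5/6, so KE:EW = 5/6:1/6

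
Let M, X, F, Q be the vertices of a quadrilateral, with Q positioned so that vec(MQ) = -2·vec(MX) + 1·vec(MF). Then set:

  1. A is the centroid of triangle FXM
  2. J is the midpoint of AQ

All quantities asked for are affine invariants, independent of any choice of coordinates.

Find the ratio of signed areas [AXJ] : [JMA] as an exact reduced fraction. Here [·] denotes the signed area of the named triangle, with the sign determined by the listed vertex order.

[AXJ]:[JMA] = -1/3

Choose coordinates M = (0, 0), X = (1, 0), F = (0, 1), Q = (-2, 1).
1. A is the centroid of triangle FXM ⇒ A = (1/3, 1/3)
2. J is the midpoint of AQ ⇒ J = (-5/6, 2/3)
2·[AXJ] = -1/6, 2·[JMA] = 1/2
[AXJ]:[JMA] = -1/6:1/2 = -1/3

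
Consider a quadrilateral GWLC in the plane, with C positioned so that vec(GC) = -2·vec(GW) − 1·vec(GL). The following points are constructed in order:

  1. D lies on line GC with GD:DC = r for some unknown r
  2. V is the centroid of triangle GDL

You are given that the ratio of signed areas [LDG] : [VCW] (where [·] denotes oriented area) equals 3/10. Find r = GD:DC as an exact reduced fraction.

Assign G = (0, 0), W = (1, 0), L = (0, 1), C = (-2, -1) — the answer is frame-independent, so this choice is without loss of generality.
1. With GD:DC = r, write λ = r/(r+1) so D = G + λ·(C−G); D is affine-linear in λ
2. V is the centroid of triangle GDL ⇒ V is an affine combination of earlier points and hence also affine-linear in λ
Every point depending on D is an affine combination of D and λ-independent points, so each such coordinate is linear in λ; the λ² term in each signed area is a multiple of (C−G)×(C−G) = 0, so 2·[LDG] and 2·[VCW] are each linear in λ. Evaluating at λ=0 and λ=1:
  2·[LDG] = 2·λ,   2·[VCW] = -1/3·λ + 2
So [LDG]:[VCW] = (2·λ) / (-1/3·λ + 2). Setting this equal to 3/10:
  2·λ = 3/10·(-1/3·λ + 2)  ⇒  λ = 2/7
Then r = λ/(1−λ) = (2/7)/(5/7) = 2/5. Check: with r = 2/5, D = (-4/7, -2/7) and [LDG]:[VCW] = 3/10 as required.

r = 2/5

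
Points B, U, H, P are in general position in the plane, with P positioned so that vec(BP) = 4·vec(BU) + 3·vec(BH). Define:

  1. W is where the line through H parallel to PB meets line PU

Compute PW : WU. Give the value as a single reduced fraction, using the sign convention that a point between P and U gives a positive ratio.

Set B = (0, 0), U = (1, 0), H = (0, 1), P = (4, 3); any affine frame gives the same invariant.
1. W is where the line through H parallel to PB meets line PU ⇒ W = (8, 7)
W = P + t·(U−P) with t = -4/3, so PW:WU = t:(1−t) = -4/3:7/3

PW:WU = -4/7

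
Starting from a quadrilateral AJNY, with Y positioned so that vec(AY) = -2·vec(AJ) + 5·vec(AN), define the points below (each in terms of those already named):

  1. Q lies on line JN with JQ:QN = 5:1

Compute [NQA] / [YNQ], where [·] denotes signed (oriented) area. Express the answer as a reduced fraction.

[NQA]:[YNQ] = -1/2

Work in coordinates with A = (0, 0), J = (1, 0), N = (0, 1), Y = (-2, 5).
1. Q lies on line JN with JQ:QN = 5:1 ⇒ Q = (1/6, 5/6)
2·[NQA] = -1/6, 2·[YNQ] = 1/3
[NQA]:[YNQ] = -1/6:1/3 = -1/2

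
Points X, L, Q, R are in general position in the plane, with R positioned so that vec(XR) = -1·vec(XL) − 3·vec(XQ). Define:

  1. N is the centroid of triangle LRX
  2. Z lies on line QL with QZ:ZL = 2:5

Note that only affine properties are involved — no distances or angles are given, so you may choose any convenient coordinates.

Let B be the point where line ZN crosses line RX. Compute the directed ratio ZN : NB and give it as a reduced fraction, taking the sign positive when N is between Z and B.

Assign X = (0, 0), L = (1, 0), Q = (0, 1), R = (-1, -3) — the answer is frame-independent, so this choice is without loss of generality.
1. N is the centroid of triangle LRX ⇒ N = (0, -1)
2. Z lies on line QL with QZ:ZL = 2:5 ⇒ Z = (2/7, 5/7)
line ZN meets RX at B = (1/3, 1)
N = Z + t·(B−Z) with t = -6, so ZN:NB = -6:7

ZN:NB = -6/7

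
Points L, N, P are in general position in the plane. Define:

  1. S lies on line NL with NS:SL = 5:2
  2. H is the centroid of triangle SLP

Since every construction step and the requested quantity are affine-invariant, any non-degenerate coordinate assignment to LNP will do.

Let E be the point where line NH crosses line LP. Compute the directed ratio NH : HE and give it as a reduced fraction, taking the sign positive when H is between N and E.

Work in coordinates with L = (0, 0), N = (1, 0), P = (0, 1).
1. S lies on line NL with NS:SL = 5:2 ⇒ S = (2/7, 0)
2. H is the centroid of triangle SLP ⇒ H = (2/21, 1/3)
line NH meets LP at E = (0, 7/19)
H = N + t·(E−N) with t = 19/21, so NH:HE = 19/21:2/21

NH:HE = 19/2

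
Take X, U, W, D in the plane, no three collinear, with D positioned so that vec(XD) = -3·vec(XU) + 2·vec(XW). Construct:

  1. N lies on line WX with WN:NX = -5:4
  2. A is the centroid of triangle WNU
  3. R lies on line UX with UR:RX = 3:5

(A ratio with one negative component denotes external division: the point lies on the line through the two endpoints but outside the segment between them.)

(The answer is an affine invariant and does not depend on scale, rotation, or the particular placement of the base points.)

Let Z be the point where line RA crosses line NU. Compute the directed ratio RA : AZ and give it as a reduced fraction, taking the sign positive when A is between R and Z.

RA:AZ = -1/10

Work in coordinates with X = (0, 0), U = (1, 0), W = (0, 1), D = (-3, 2).
1. N lies on line WX with WN:NX = -5:4 ⇒ N = (0, -4)
2. A is the centroid of triangle WNU ⇒ A = (1/3, -1)
3. R lies on line UX with UR:RX = 3:5 ⇒ R = (5/8, 0)
line RA meets NU at Z = (13/4, 9)
A = R + t·(Z−R) with t = -1/9, so RA:AZ = -1/9:10/9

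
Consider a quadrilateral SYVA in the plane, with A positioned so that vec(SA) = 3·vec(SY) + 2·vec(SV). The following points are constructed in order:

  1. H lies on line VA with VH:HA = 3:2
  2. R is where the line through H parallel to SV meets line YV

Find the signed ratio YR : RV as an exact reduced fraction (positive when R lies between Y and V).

YR:RV = -4/9

Assign S = (0, 0), Y = (1, 0), V = (0, 1), A = (3, 2) — the answer is frame-independent, so this choice is without loss of generality.
1. H lies on line VA with VH:HA = 3:2 ⇒ H = (9/5, 8/5)
2. R is where the line through H parallel to SV meets line YV ⇒ R = (9/5, -4/5)
R = Y + t·(V−Y) with t = -4/5, so YR:RV = t:(1−t) = -4/5:9/5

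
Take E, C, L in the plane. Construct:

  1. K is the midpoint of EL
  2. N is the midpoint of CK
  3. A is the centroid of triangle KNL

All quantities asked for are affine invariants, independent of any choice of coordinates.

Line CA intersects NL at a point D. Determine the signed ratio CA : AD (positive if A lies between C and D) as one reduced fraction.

CA:AD = -4

Assign E = (0, 0), C = (1, 0), L = (0, 1) — the answer is frame-independent, so this choice is without loss of generality.
1. K is the midpoint of EL ⇒ K = (0, 1/2)
2. N is the midpoint of CK ⇒ N = (1/2, 1/4)
3. A is the centroid of triangle KNL ⇒ A = (1/6, 7/12)
line CA meets NL at D = (3/8, 7/16)
A = C + t·(D−C) with t = 4/3, so CA:AD = 4/3:-1/3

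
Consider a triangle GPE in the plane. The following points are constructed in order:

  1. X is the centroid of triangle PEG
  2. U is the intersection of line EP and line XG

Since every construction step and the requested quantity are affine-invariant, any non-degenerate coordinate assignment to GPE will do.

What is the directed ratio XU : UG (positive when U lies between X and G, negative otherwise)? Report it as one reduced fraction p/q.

Assign G = (0, 0), P = (1, 0), E = (0, 1) — the answer is frame-independent, so this choice is without loss of generality.
1. X is the centroid of triangle PEG ⇒ X = (1/3, 1/3)
2. U is the intersection of line EP and line XG ⇒ U = (1/2, 1/2)
U = X + t·(G−X) with t = -1/2, so XU:UG = t:(1−t) = -1/2:3/2

XU:UG = -1/3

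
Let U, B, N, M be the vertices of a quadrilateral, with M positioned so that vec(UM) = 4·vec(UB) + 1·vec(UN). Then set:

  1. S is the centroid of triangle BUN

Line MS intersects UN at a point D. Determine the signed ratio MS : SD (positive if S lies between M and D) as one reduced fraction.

MS:SD = 11

Assign U = (0, 0), B = (1, 0), N = (0, 1), M = (4, 1) — the answer is frame-independent, so this choice is without loss of generality.
1. S is the centroid of triangle BUN ⇒ S = (1/3, 1/3)
line MS meets UN at D = (0, 3/11)
S = M + t·(D−M) with t = 11/12, so MS:SD = 11/12:1/12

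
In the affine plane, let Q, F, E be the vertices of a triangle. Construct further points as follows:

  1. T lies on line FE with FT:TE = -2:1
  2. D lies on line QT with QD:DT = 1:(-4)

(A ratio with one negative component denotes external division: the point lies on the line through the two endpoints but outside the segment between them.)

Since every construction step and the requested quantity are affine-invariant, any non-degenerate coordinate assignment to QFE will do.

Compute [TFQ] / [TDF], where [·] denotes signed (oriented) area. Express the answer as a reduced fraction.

Assign Q = (0, 0), F = (1, 0), E = (0, 1) — the answer is frame-independent, so this choice is without loss of generality.
1. T lies on line FE with FT:TE = -2:1 ⇒ T = (-1, 2)
2. D lies on line QT with QD:DT = 1:(-4) ⇒ D = (1/3, -2/3)
2·[TFQ] = -2, 2·[TDF] = 8/3
[TFQ]:[TDF] = -2:8/3 = -3/4

[TFQ]:[TDF] = -3/4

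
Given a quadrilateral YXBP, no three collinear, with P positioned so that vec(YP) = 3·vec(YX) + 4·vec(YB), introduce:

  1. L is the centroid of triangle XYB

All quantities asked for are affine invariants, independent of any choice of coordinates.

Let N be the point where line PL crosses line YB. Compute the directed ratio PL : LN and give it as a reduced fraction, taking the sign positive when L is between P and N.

Assign Y = (0, 0), X = (1, 0), B = (0, 1), P = (3, 4) — the answer is frame-independent, so this choice is without loss of generality.
1. L is the centroid of triangle XYB ⇒ L = (1/3, 1/3)
line PL meets YB at N = (0, -1/8)
L = P + t·(N−P) with t = 8/9, so PL:LN = 8/9:1/9

PL:LN = 8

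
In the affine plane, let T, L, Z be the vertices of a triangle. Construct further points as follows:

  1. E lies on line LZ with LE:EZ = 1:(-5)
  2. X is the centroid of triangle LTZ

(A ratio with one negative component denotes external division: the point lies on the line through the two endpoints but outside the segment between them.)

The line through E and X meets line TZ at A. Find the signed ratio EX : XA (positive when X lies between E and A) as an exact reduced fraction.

EX:XA = 11/4

Work in coordinates with T = (0, 0), L = (1, 0), Z = (0, 1).
1. E lies on line LZ with LE:EZ = 1:(-5) ⇒ E = (5/4, -1/4)
2. X is the centroid of triangle LTZ ⇒ X = (1/3, 1/3)
line EX meets TZ at A = (0, 6/11)
X = E + t·(A−E) with t = 11/15, so EX:XA = 11/15:4/15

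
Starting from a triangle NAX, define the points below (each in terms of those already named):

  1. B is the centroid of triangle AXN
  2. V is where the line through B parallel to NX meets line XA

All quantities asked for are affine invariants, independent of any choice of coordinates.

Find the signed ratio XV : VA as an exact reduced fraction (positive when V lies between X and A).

Work in coordinates with N = (0, 0), A = (1, 0), X = (0, 1).
1. B is the centroid of triangle AXN ⇒ B = (1/3, 1/3)
2. V is where the line through B parallel to NX meets line XA ⇒ V = (1/3, 2/3)
V = X + t·(A−X) with t = 1/3, so XV:VA = t:(1−t) = 1/3:2/3

XV:VA = 1/2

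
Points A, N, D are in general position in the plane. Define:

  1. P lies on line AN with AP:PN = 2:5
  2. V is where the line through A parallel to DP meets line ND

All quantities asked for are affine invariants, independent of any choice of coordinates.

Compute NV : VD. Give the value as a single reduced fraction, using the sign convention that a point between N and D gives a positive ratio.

Set A = (0, 0), N = (1, 0), D = (0, 1); any affine frame gives the same invariant.
1. P lies on line AN with AP:PN = 2:5 ⇒ P = (2/7, 0)
2. V is where the line through A parallel to DP meets line ND ⇒ V = (-2/5, 7/5)
V = N + t·(D−N) with t = 7/5, so NV:VD = t:(1−t) = 7/5:-2/5

NV:VD = -7/2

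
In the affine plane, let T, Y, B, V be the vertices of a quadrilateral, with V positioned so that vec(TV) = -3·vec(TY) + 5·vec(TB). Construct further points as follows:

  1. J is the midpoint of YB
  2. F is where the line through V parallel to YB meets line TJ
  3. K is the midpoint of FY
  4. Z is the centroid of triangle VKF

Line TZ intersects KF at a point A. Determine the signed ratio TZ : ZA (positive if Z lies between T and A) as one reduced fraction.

TZ:ZA = -1/4

Assign T = (0, 0), Y = (1, 0), B = (0, 1), V = (-3, 5) — the answer is frame-independent, so this choice is without loss of generality.
1. J is the midpoint of YB ⇒ J = (1/2, 1/2)
2. F is where the line through V parallel to YB meets line TJ ⇒ F = (1, 1)
3. K is the midpoint of FY ⇒ K = (1, 1/2)
4. Z is the centroid of triangle VKF ⇒ Z = (-1/3, 13/6)
line TZ meets KF at A = (1, -13/2)
Z = T + t·(A−T) with t = -1/3, so TZ:ZA = -1/3:4/3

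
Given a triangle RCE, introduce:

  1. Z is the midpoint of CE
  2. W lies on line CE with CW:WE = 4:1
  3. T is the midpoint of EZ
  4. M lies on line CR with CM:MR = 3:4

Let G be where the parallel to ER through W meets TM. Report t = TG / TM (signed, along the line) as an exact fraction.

t = -7/45

Choose coordinates R = (0, 0), C = (1, 0), E = (0, 1).
1. Z is the midpoint of CE ⇒ Z = (1/2, 1/2)
2. W lies on line CE with CW:WE = 4:1 ⇒ W = (1/5, 4/5)
3. T is the midpoint of EZ ⇒ T = (1/4, 3/4)
4. M lies on line CR with CM:MR = 3:4 ⇒ M = (4/7, 0)
through W parallel to ER: direction (0, -1); meets TM at G = (1/5, 13/15)
G = T + t·(M−T) with t = -7/45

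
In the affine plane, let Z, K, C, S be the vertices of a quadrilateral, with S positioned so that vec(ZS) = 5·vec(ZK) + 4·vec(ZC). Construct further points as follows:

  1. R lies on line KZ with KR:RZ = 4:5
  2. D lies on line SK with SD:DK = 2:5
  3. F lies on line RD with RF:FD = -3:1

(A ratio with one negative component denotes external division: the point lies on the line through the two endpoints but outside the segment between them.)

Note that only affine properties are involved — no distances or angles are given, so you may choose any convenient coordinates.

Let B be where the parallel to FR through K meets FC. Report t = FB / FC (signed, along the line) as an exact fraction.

t = -20/77

Assign Z = (0, 0), K = (1, 0), C = (0, 1), S = (5, 4) — the answer is frame-independent, so this choice is without loss of generality.
1. R lies on line KZ with KR:RZ = 4:5 ⇒ R = (5/9, 0)
2. D lies on line SK with SD:DK = 2:5 ⇒ D = (27/7, 20/7)
3. F lies on line RD with RF:FD = -3:1 ⇒ F = (347/63, 30/7)
through K parallel to FR: direction (-104/21, -30/7); meets FC at B = (33659/4851, 2770/539)
B = F + t·(C−F) with t = -20/77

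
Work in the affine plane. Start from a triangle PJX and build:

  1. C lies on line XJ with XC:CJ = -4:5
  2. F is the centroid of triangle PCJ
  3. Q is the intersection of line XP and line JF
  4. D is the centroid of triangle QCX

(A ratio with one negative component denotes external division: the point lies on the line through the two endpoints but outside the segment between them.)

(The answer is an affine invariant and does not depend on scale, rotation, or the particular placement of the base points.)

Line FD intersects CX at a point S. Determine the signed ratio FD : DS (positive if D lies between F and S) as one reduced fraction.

Work in coordinates with P = (0, 0), J = (1, 0), X = (0, 1).
1. C lies on line XJ with XC:CJ = -4:5 ⇒ C = (-4, 5)
2. F is the centroid of triangle PCJ ⇒ F = (-1, 5/3)
3. Q is the intersection of line XP and line JF ⇒ Q = (0, 5/6)
4. D is the centroid of triangle QCX ⇒ D = (-4/3, 41/18)
line FD meets CX at S = (-7/5, 12/5)
D = F + t·(S−F) with t = 5/6, so FD:DS = 5/6:1/6

FD:DS = 5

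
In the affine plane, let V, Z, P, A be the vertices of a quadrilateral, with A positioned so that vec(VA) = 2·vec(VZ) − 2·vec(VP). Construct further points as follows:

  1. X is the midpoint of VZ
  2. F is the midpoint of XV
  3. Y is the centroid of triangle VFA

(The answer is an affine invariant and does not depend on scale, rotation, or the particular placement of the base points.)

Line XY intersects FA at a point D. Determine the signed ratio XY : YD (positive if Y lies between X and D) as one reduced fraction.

XY:YD = -4

Work in coordinates with V = (0, 0), Z = (1, 0), P = (0, 1), A = (2, -2).
1. X is the midpoint of VZ ⇒ X = (1/2, 0)
2. F is the midpoint of XV ⇒ F = (1/4, 0)
3. Y is the centroid of triangle VFA ⇒ Y = (3/4, -2/3)
line XY meets FA at D = (11/16, -1/2)
Y = X + t·(D−X) with t = 4/3, so XY:YD = 4/3:-1/3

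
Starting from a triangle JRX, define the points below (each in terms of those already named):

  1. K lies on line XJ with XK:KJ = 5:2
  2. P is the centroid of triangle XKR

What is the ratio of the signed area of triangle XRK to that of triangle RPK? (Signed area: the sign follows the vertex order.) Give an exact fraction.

Choose coordinates J = (0, 0), R = (1, 0), X = (0, 1).
1. K lies on line XJ with XK:KJ = 5:2 ⇒ K = (0, 2/7)
2. P is the centroid of triangle XKR ⇒ P = (1/3, 3/7)
2·[XRK] = -5/7, 2·[RPK] = 5/21
[XRK]:[RPK] = -5/7:5/21 = -3

[XRK]:[RPK] = -3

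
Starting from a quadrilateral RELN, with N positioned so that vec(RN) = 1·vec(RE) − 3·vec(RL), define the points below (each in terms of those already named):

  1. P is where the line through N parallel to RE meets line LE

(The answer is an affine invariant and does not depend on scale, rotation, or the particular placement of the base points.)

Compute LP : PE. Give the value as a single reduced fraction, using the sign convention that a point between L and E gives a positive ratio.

Assign R = (0, 0), E = (1, 0), L = (0, 1), N = (1, -3) — the answer is frame-independent, so this choice is without loss of generality.
1. P is where the line through N parallel to RE meets line LE ⇒ P = (4, -3)
P = L + t·(E−L) with t = 4, so LP:PE = t:(1−t) = 4:-3

LP:PE = -4/3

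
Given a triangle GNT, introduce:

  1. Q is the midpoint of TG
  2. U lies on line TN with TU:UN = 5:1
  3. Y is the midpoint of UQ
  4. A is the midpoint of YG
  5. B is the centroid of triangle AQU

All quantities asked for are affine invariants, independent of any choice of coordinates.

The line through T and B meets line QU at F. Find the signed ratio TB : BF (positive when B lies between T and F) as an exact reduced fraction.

TB:BF = -7

Set G = (0, 0), N = (1, 0), T = (0, 1); any affine frame gives the same invariant.
1. Q is the midpoint of TG ⇒ Q = (0, 1/2)
2. U lies on line TN with TU:UN = 5:1 ⇒ U = (5/6, 1/6)
3. Y is the midpoint of UQ ⇒ Y = (5/12, 1/3)
4. A is the midpoint of YG ⇒ A = (5/24, 1/6)
5. B is the centroid of triangle AQU ⇒ B = (25/72, 5/18)
line TB meets QU at F = (25/84, 8/21)
B = T + t·(F−T) with t = 7/6, so TB:BF = 7/6:-1/6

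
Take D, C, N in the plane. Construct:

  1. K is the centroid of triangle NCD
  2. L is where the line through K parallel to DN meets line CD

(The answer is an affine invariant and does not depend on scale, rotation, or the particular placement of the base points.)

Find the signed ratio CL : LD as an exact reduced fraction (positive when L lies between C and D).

Assign D = (0, 0), C = (1, 0), N = (0, 1) — the answer is frame-independent, so this choice is without loss of generality.
1. K is the centroid of triangle NCD ⇒ K = (1/3, 1/3)
2. L is where the line through K parallel to DN meets line CD ⇒ L = (1/3, 0)
L = C + t·(D−C) with t = 2/3, so CL:LD = t:(1−t) = 2/3:1/3

CL:LD = 2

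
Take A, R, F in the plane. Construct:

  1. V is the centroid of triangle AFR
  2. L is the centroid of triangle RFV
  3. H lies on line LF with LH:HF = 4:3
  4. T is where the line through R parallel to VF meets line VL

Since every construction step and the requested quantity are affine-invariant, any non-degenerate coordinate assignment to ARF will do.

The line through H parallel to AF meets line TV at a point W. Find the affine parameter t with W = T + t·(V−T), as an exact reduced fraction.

Choose coordinates A = (0, 0), R = (1, 0), F = (0, 1).
1. V is the centroid of triangle AFR ⇒ V = (1/3, 1/3)
2. L is the centroid of triangle RFV ⇒ L = (4/9, 4/9)
3. H lies on line LF with LH:HF = 4:3 ⇒ H = (4/21, 16/21)
4. T is where the line through R parallel to VF meets line VL ⇒ T = (2/3, 2/3)
through H parallel to AF: direction (0, 1); meets TV at W = (4/21, 4/21)
W = T + t·(V−T) with t = 10/7

t = 10/7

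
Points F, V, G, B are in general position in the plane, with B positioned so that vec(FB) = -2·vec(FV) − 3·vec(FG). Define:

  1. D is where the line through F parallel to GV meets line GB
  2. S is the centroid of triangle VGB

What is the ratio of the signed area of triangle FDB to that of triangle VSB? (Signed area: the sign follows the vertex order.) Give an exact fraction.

Work in coordinates with F = (0, 0), V = (1, 0), G = (0, 1), B = (-2, -3).
1. D is where the line through F parallel to GV meets line GB ⇒ D = (-1/3, 1/3)
2. S is the centroid of triangle VGB ⇒ S = (-1/3, -2/3)
2·[FDB] = 5/3, 2·[VSB] = 2
[FDB]:[VSB] = 5/3:2 = 5/6

[FDB]:[VSB] = 5/6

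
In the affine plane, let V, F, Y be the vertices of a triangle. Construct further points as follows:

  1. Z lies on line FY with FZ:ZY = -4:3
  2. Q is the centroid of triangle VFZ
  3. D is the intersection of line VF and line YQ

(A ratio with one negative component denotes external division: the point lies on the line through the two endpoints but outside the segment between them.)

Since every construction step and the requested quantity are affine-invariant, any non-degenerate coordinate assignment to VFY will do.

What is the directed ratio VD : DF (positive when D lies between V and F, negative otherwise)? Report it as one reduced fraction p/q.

Set V = (0, 0), F = (1, 0), Y = (0, 1); any affine frame gives the same invariant.
1. Z lies on line FY with FZ:ZY = -4:3 ⇒ Z = (-3, 4)
2. Q is the centroid of triangle VFZ ⇒ Q = (-2/3, 4/3)
3. D is the intersection of line VF and line YQ ⇒ D = (2, 0)
D = V + t·(F−V) with t = 2, so VD:DF = t:(1−t) = 2:-1

VD:DF = -2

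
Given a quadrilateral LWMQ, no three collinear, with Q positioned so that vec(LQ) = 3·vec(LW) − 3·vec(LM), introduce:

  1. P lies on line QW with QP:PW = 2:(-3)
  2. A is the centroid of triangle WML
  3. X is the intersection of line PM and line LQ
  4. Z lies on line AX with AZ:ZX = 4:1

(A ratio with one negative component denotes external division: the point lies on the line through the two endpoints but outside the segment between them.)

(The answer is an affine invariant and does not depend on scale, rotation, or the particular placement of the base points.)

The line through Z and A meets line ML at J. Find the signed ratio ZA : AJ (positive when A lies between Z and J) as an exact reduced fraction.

ZA:AJ = 24/5

Work in coordinates with L = (0, 0), W = (1, 0), M = (0, 1), Q = (3, -3).
1. P lies on line QW with QP:PW = 2:(-3) ⇒ P = (7, -9)
2. A is the centroid of triangle WML ⇒ A = (1/3, 1/3)
3. X is the intersection of line PM and line LQ ⇒ X = (7/3, -7/3)
4. Z lies on line AX with AZ:ZX = 4:1 ⇒ Z = (29/15, -9/5)
line ZA meets ML at J = (0, 7/9)
A = Z + t·(J−Z) with t = 24/29, so ZA:AJ = 24/29:5/29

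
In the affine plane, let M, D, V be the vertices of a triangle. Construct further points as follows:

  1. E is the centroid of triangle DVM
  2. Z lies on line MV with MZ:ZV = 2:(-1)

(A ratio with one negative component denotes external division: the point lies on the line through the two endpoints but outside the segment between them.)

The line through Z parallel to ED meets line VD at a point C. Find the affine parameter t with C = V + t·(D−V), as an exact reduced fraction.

t = -2

Assign M = (0, 0), D = (1, 0), V = (0, 1) — the answer is frame-independent, so this choice is without loss of generality.
1. E is the centroid of triangle DVM ⇒ E = (1/3, 1/3)
2. Z lies on line MV with MZ:ZV = 2:(-1) ⇒ Z = (0, 2)
through Z parallel to ED: direction (2/3, -1/3); meets VD at C = (-2, 3)
C = V + t·(D−V) with t = -2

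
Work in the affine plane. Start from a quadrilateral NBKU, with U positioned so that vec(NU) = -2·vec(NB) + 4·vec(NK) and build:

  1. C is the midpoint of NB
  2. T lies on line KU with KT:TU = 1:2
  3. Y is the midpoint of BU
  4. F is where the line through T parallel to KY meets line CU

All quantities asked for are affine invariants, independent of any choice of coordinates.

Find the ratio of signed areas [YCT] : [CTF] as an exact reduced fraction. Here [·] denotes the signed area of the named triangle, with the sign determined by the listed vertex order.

[YCT]:[CTF] = -3

Choose coordinates N = (0, 0), B = (1, 0), K = (0, 1), U = (-2, 4).
1. C is the midpoint of NB ⇒ C = (1/2, 0)
2. T lies on line KU with KT:TU = 1:2 ⇒ T = (-2/3, 2)
3. Y is the midpoint of BU ⇒ Y = (-1/2, 2)
4. F is where the line through T parallel to KY meets line CU ⇒ F = (-1/3, 4/3)
2·[YCT] = -1/3, 2·[CTF] = 1/9
[YCT]:[CTF] = -1/3:1/9 = -3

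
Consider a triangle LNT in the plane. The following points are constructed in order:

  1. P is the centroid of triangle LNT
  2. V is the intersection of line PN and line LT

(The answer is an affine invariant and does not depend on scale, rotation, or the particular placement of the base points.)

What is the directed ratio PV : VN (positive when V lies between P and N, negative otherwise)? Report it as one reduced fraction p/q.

PV:VN = -1/3

Choose coordinates L = (0, 0), N = (1, 0), T = (0, 1).
1. P is the centroid of triangle LNT ⇒ P = (1/3, 1/3)
2. V is the intersection of line PN and line LT ⇒ V = (0, 1/2)
V = P + t·(N−P) with t = -1/2, so PV:VN = t:(1−t) = -1/2:3/2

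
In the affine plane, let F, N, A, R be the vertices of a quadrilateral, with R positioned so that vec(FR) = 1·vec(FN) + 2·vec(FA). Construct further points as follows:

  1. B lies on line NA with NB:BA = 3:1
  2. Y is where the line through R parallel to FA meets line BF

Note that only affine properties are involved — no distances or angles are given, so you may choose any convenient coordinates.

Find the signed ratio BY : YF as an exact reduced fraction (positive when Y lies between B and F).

BY:YF = -3/4

Choose coordinates F = (0, 0), N = (1, 0), A = (0, 1), R = (1, 2).
1. B lies on line NA with NB:BA = 3:1 ⇒ B = (1/4, 3/4)
2. Y is where the line through R parallel to FA meets line BF ⇒ Y = (1, 3)
Y = B + t·(F−B) with t = -3, so BY:YF = t:(1−t) = -3:4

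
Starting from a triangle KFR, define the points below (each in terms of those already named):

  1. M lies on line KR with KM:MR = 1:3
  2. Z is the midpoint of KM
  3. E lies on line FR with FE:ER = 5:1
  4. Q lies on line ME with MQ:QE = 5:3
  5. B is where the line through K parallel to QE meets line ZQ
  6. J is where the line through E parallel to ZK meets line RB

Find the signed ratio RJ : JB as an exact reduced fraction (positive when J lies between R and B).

RJ:JB = -8/13

Choose coordinates K = (0, 0), F = (1, 0), R = (0, 1).
1. M lies on line KR with KM:MR = 1:3 ⇒ M = (0, 1/4)
2. Z is the midpoint of KM ⇒ Z = (0, 1/8)
3. E lies on line FR with FE:ER = 5:1 ⇒ E = (1/6, 5/6)
4. Q lies on line ME with MQ:QE = 5:3 ⇒ Q = (5/48, 59/96)
5. B is where the line through K parallel to QE meets line ZQ ⇒ B = (-5/48, -35/96)
6. J is where the line through E parallel to ZK meets line RB ⇒ J = (1/6, 191/60)
J = R + t·(B−R) with t = -8/5, so RJ:JB = t:(1−t) = -8/5:13/5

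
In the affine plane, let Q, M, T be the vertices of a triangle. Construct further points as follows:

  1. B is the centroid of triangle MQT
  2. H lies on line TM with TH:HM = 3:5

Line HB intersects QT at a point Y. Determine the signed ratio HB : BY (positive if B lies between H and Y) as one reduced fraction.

HB:BY = 1/8

Work in coordinates with Q = (0, 0), M = (1, 0), T = (0, 1).
1. B is the centroid of triangle MQT ⇒ B = (1/3, 1/3)
2. H lies on line TM with TH:HM = 3:5 ⇒ H = (3/8, 5/8)
line HB meets QT at Y = (0, -2)
B = H + t·(Y−H) with t = 1/9, so HB:BY = 1/9:8/9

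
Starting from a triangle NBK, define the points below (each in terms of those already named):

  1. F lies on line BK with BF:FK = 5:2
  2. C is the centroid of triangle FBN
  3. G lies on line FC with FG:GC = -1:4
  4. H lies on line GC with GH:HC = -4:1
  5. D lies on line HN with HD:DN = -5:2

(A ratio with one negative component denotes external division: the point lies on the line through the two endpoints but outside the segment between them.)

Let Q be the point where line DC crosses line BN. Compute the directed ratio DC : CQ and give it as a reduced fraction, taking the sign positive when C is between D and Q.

Choose coordinates N = (0, 0), B = (1, 0), K = (0, 1).
1. F lies on line BK with BF:FK = 5:2 ⇒ F = (2/7, 5/7)
2. C is the centroid of triangle FBN ⇒ C = (3/7, 5/21)
3. G lies on line FC with FG:GC = -1:4 ⇒ G = (5/21, 55/63)
4. H lies on line GC with GH:HC = -4:1 ⇒ H = (31/63, 5/189)
5. D lies on line HN with HD:DN = -5:2 ⇒ D = (-62/189, -10/567)
line DC meets BN at Q = (-8/29, 0)
C = D + t·(Q−D) with t = 29/2, so DC:CQ = 29/2:-27/2

DC:CQ = -29/27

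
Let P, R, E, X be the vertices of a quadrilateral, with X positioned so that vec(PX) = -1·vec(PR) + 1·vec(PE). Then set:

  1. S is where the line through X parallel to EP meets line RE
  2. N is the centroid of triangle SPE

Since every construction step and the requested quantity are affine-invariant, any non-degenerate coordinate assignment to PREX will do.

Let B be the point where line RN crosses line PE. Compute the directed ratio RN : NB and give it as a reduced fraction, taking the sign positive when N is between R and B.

RN:NB = -4

Set P = (0, 0), R = (1, 0), E = (0, 1), X = (-1, 1); any affine frame gives the same invariant.
1. S is where the line through X parallel to EP meets line RE ⇒ S = (-1, 2)
2. N is the centroid of triangle SPE ⇒ N = (-1/3, 1)
line RN meets PE at B = (0, 3/4)
N = R + t·(B−R) with t = 4/3, so RN:NB = 4/3:-1/3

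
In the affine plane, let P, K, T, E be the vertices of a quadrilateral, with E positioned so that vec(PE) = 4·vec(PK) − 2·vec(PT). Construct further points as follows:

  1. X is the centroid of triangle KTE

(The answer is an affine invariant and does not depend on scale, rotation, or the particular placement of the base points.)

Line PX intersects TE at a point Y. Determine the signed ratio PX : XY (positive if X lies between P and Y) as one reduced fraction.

Choose coordinates P = (0, 0), K = (1, 0), T = (0, 1), E = (4, -2).
1. X is the centroid of triangle KTE ⇒ X = (5/3, -1/3)
line PX meets TE at Y = (20/11, -4/11)
X = P + t·(Y−P) with t = 11/12, so PX:XY = 11/12:1/12

PX:XY = 11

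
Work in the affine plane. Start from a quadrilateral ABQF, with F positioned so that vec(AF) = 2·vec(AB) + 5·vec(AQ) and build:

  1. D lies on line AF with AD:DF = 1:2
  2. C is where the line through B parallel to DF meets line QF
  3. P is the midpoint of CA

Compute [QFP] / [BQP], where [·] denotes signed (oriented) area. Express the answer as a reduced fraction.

[QFP]:[BQP] = 1/10

Set A = (0, 0), B = (1, 0), Q = (0, 1), F = (2, 5); any affine frame gives the same invariant.
1. D lies on line AF with AD:DF = 1:2 ⇒ D = (2/3, 5/3)
2. C is where the line through B parallel to DF meets line QF ⇒ C = (7, 15)
3. P is the midpoint of CA ⇒ P = (7/2, 15/2)
2·[QFP] = -1, 2·[BQP] = -10
[QFP]:[BQP] = -1:-10 = 1/10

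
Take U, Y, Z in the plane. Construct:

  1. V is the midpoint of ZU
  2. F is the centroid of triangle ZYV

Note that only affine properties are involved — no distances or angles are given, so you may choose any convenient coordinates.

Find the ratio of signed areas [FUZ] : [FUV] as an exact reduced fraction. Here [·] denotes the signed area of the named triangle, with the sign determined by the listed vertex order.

Work in coordinates with U = (0, 0), Y = (1, 0), Z = (0, 1).
1. V is the midpoint of ZU ⇒ V = (0, 1/2)
2. F is the centroid of triangle ZYV ⇒ F = (1/3, 1/2)
2·[FUZ] = -1/3, 2·[FUV] = -1/6
[FUZ]:[FUV] = -1/3:-1/6 = 2

[FUZ]:[FUV] = 2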